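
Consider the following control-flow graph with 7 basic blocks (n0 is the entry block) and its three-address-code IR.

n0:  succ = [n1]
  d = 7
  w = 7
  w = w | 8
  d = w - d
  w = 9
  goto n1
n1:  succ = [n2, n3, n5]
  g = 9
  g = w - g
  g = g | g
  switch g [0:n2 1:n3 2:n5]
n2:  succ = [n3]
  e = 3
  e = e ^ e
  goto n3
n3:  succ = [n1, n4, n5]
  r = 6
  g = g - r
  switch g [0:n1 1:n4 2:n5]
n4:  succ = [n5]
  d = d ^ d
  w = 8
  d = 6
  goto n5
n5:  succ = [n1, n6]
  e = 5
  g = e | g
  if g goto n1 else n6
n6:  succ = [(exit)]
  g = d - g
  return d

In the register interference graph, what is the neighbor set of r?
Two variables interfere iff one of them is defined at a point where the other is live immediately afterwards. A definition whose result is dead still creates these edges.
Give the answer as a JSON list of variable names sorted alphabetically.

Answer: ["d", "g", "w"]

Analysis:
def/use:
  n0 def {d,w} use ∅
  n1 def {g} use {w}
  n2 def {e} use ∅
  n3 def {g,r} use {g}
  n4 def {d,w} use {d}
  n5 def {e,g} use {g}
  n6 def {g} use {d,g}

Live sets:
  n0: in=∅ out={d,w}
  n1: in={d,w} out={d,g,w}
  n2: in={d,g,w} out={d,g,w}
  n3: in={d,g,w} out={d,g,w}
  n4: in={d,g} out={d,g,w}
  n5: in={d,g,w} out={d,g,w}
  n6: in={d,g} out=∅

Conflict graph:
  d — {e,g,r,w}
  e — {d,g,w}
  g — {d,e,r,w}
  r — {d,g,w}
  w — {d,e,g,r}

N(r) = ["d", "g", "w"]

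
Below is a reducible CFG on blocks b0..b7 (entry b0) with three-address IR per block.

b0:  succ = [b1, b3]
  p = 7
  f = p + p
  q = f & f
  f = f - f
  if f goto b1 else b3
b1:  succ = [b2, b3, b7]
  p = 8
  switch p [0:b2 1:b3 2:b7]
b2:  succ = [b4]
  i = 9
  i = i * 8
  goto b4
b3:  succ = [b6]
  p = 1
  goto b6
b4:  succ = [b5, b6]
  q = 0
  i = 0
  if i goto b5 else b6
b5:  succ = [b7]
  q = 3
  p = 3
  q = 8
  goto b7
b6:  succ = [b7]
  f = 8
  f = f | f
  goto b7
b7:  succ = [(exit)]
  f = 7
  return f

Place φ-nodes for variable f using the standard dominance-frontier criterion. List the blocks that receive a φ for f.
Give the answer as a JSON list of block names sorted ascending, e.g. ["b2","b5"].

idom tree: b1←b0 b2←b1 b3←b0 b4←b2 b5←b4 b6←b0 b7←b0
Join-block Dom:
  b3: preds {b0,b1}: {b0} ∩ {b0,b1} = {b0}; idom=b0
  b6: preds {b3,b4}: {b0,b3} ∩ {b0,b1,b2,b4} = {b0}; idom=b0
  b7: preds {b1,b5,b6}: {b0,b1} ∩ {b0,b1,b2,b4,b5} ∩ {b0,b6} = {b0}; idom=b0

DF walk-up:
  join b3 pred b0: · stop@b0
  join b3 pred b1: b1 stop@b0
  join b6 pred b3: b3 stop@b0
  join b6 pred b4: b4→b2→b1 stop@b0
  join b7 pred b1: b1 stop@b0
  join b7 pred b5: b5→b4→b2→b1 stop@b0
  join b7 pred b6: b6 stop@b0
  b0: DF=∅
  b1: DF={b3,b6,b7}
  b2: DF={b6,b7}
  b3: DF={b6}
  b4: DF={b6,b7}
  b5: DF={b7}
  b6: DF={b7}
  b7: DF=∅

φ for f: defs {b0,b6,b7}
  DF⁺ = {b7}

Answer: ["b7"]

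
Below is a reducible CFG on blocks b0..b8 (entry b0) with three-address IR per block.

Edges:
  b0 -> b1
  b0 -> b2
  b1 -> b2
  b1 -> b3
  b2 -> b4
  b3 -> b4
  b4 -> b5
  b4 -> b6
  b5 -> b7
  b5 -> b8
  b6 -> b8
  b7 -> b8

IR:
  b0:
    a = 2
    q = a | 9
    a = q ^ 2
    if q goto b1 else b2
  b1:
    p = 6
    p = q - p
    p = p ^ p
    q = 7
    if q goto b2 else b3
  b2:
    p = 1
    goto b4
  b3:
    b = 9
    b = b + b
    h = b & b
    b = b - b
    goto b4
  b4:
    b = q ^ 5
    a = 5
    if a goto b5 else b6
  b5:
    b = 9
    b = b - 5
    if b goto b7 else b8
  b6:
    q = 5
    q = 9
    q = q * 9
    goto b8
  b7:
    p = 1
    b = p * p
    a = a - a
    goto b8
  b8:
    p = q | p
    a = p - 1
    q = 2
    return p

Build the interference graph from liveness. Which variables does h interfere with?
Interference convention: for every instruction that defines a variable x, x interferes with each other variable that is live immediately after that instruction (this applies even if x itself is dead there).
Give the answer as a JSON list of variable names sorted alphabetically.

Answer: ["b", "p", "q"]

Derivation:
Per-block:
  b0: def={a,q} ue=∅
  b1: def={p,q} ue={q}
  b2: def={p} ue=∅
  b3: def={b,h} ue=∅
  b4: def={a,b} ue={q}
  b5: def={b} ue=∅
  b6: def={q} ue=∅
  b7: def={a,b,p} ue={a}
  b8: def={a,p,q} ue={p,q}

Liveness:
  live b0: ∅→{q}
  live b1: {q}→{p,q}
  live b2: {q}→{p,q}
  live b3: {p,q}→{p,q}
  live b4: {p,q}→{a,p,q}
  live b5: {a,p,q}→{a,p,q}
  live b6: {p}→{p,q}
  live b7: {a,q}→{p,q}
  live b8: {p,q}→∅

Interference:
  a: {b,p,q}
  b: {a,h,p,q}
  h: {b,p,q}
  p: {a,b,h,q}
  q: {a,b,h,p}

N(h) = ["b", "p", "q"]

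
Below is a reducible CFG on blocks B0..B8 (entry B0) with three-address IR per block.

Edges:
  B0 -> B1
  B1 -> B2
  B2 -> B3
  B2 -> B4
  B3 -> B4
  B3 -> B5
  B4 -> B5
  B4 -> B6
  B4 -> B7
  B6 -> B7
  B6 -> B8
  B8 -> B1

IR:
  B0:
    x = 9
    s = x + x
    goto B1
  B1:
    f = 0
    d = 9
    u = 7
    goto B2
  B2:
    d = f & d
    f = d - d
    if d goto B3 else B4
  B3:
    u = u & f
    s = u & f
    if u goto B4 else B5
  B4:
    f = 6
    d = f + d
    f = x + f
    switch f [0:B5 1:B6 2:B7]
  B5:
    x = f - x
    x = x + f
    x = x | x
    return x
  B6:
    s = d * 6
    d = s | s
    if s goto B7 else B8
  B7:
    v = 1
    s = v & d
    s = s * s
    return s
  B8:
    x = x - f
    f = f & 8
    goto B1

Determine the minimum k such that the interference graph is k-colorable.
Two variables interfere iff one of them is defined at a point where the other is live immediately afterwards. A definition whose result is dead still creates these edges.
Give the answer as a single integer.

Block summaries:
  B0: {s,x} / ∅
  B1: {d,f,u} / ∅
  B2: {d,f} / {d,f}
  B3: {s,u} / {f,u}
  B4: {d,f} / {d,x}
  B5: {x} / {f,x}
  B6: {d,s} / {d}
  B7: {s,v} / {d}
  B8: {f,x} / {f,x}

Live sets:
  B0: in=∅ out={x}
  B1: in={x} out={d,f,u,x}
  B2: in={d,f,u,x} out={d,f,u,x}
  B3: in={d,f,u,x} out={d,f,x}
  B4: in={d,x} out={d,f,x}
  B5: in={f,x} out=∅
  B6: in={d,f,x} out={d,f,x}
  B7: in={d} out=∅
  B8: in={f,x} out={x}

Interference:
  d: {f,s,u,v,x}
  f: {d,s,u,x}
  s: {d,f,u,x}
  u: {d,f,s,x}
  v: {d}
  x: {d,f,s,u}

Registers:
  lower bound: {d,f,s,u,x} mutually conflict ⇒ χ ≥ 5
  5-colouring: r0={d}  r1={f,v}  r2={s}  r3={u}  r4={x}
  χ = 5

Answer: 5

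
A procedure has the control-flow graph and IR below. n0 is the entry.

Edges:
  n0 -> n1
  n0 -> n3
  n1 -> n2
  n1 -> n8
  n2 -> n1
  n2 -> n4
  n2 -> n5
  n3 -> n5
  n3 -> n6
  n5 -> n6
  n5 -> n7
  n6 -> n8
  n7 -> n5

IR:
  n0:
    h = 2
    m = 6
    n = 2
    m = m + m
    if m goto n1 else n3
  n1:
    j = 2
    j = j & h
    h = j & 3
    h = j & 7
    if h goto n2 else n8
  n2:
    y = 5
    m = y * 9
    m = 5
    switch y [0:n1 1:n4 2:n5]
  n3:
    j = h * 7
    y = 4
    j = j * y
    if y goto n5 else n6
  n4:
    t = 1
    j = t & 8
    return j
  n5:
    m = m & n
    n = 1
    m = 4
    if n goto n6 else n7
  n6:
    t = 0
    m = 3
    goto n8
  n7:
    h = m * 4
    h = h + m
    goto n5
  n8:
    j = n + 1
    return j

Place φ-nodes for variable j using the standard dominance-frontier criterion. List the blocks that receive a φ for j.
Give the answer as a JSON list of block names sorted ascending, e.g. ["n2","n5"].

Answer: ["n1", "n5", "n6", "n8"]

Working:
idom tree: n1←n0 n2←n1 n3←n0 n4←n2 n5←n0 n6←n0 n7←n5 n8←n0
Dom∩ at merges:
  n1: preds {n0,n2}: {n0} ∩ {n0,n1,n2} = {n0}; idom=n0
  n5: preds {n2,n3,n7}: {n0,n1,n2} ∩ {n0,n3} ∩ {n0,n5,n7} = {n0}; idom=n0
  n6: preds {n3,n5}: {n0,n3} ∩ {n0,n5} = {n0}; idom=n0
  n8: preds {n1,n6}: {n0,n1} ∩ {n0,n6} = {n0}; idom=n0

Frontier:
  join n1 pred n0: · stop@n0
  join n1 pred n2: n2→n1 stop@n0
  join n5 pred n2: n2→n1 stop@n0
  join n5 pred n3: n3 stop@n0
  join n5 pred n7: n7→n5 stop@n0
  join n6 pred n3: n3 stop@n0
  join n6 pred n5: n5 stop@n0
  join n8 pred n1: n1 stop@n0
  join n8 pred n6: n6 stop@n0
  DF(n0)=∅
  DF(n1)={n1,n5,n8}
  DF(n2)={n1,n5}
  DF(n3)={n5,n6}
  DF(n4)=∅
  DF(n5)={n5,n6}
  DF(n6)={n8}
  DF(n7)={n5}
  DF(n8)=∅

φ for j: defs {n1,n3,n4,n8}
  DF⁺ = {n1,n5,n6,n8}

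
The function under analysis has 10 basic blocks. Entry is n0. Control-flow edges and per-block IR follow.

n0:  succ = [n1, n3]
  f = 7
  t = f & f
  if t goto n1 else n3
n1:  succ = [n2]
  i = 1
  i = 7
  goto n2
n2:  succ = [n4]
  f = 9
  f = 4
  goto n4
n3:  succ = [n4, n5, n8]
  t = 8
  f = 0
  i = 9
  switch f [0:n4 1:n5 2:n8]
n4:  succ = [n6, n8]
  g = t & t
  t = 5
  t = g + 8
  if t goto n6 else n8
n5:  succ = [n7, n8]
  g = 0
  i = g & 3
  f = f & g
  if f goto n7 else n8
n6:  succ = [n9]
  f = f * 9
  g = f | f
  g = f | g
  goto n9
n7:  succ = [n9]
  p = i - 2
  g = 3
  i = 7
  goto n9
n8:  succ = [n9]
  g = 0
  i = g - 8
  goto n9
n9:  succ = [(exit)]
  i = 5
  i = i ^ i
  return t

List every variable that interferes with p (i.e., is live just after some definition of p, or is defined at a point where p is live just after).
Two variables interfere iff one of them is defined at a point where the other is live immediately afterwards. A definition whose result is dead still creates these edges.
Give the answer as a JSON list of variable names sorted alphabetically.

def/use:
  n0: def={f,t} ue=∅
  n1: def={i} ue=∅
  n2: def={f} ue=∅
  n3: def={f,i,t} ue=∅
  n4: def={g,t} ue={t}
  n5: def={f,g,i} ue={f}
  n6: def={f,g} ue={f}
  n7: def={g,i,p} ue={i}
  n8: def={g,i} ue=∅
  n9: def={i} ue={t}

Live sets:
  live n0: ∅→{t}
  live n1: {t}→{t}
  live n2: {t}→{f,t}
  live n3: ∅→{f,t}
  live n4: {f,t}→{f,t}
  live n5: {f,t}→{i,t}
  live n6: {f,t}→{t}
  live n7: {i,t}→{t}
  live n8: {t}→{t}
  live n9: {t}→∅

Conflict graph:
  f↔{g,i,t}
  g↔{f,i,t}
  i↔{f,g,t}
  p↔{t}
  t↔{f,g,i,p}

N(p) = ["t"]

Answer: ["t"]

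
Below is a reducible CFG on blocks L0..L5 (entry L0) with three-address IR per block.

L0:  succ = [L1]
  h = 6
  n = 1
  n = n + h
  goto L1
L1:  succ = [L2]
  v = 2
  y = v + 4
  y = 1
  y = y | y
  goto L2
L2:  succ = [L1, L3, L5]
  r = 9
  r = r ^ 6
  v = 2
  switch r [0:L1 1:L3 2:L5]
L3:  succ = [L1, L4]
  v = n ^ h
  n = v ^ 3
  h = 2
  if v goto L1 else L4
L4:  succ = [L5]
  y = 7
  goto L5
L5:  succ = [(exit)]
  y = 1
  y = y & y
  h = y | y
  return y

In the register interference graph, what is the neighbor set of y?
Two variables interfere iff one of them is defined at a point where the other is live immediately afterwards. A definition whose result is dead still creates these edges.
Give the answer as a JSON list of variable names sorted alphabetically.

Per-block:
  L0: def={h,n} ue=∅
  L1: def={v,y} ue=∅
  L2: def={r,v} ue=∅
  L3: def={h,n,v} ue={h,n}
  L4: def={y} ue=∅
  L5: def={h,y} ue=∅

Backward fixpoint:
  live L0: ∅→{h,n}
  live L1: {h,n}→{h,n}
  live L2: {h,n}→{h,n}
  live L3: {h,n}→{h,n}
  live L4: ∅→∅
  live L5: ∅→∅

Interference:
  h — {n,r,v,y}
  n — {h,r,v,y}
  r — {h,n,v}
  v — {h,n,r}
  y — {h,n}

N(y) = ["h", "n"]

Answer: ["h", "n"]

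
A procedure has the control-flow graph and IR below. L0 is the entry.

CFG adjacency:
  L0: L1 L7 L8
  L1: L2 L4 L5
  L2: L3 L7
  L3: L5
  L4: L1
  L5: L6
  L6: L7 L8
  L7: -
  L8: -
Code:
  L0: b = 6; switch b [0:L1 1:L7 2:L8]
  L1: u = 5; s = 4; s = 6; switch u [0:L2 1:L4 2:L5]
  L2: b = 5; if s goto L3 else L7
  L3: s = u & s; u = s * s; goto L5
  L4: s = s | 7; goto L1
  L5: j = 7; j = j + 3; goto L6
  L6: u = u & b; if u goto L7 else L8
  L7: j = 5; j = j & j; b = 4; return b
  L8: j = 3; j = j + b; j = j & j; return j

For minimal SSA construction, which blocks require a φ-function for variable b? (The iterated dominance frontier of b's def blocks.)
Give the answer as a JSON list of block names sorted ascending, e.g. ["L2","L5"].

idom tree: L1←L0 L2←L1 L3←L2 L4←L1 L5←L1 L6←L5 L7←L0 L8←L0
Dom∩ at merges:
  L1: preds {L0,L4}: {L0} ∩ {L0,L1,L4} = {L0}; idom=L0
  L5: preds {L1,L3}: {L0,L1} ∩ {L0,L1,L2,L3} = {L0,L1}; idom=L1
  L7: preds {L0,L2,L6}: {L0} ∩ {L0,L1,L2} ∩ {L0,L1,L5,L6} = {L0}; idom=L0
  L8: preds {L0,L6}: {L0} ∩ {L0,L1,L5,L6} = {L0}; idom=L0

Frontier:
  L1←L0: walk · to L0
  L1←L4: walk L4→L1 to L0
  L5←L1: walk · to L1
  L5←L3: walk L3→L2 to L1
  L7←L0: walk · to L0
  L7←L2: walk L2→L1 to L0
  L7←L6: walk L6→L5→L1 to L0
  L8←L0: walk · to L0
  L8←L6: walk L6→L5→L1 to L0
  L0: DF=∅
  L1: DF={L1,L7,L8}
  L2: DF={L5,L7}
  L3: DF={L5}
  L4: DF={L1}
  L5: DF={L7,L8}
  L6: DF={L7,L8}
  L7: DF=∅
  L8: DF=∅

φ for b: defs {L0,L2,L7}
  DF⁺ = {L5,L7,L8}

Answer: ["L5", "L7", "L8"]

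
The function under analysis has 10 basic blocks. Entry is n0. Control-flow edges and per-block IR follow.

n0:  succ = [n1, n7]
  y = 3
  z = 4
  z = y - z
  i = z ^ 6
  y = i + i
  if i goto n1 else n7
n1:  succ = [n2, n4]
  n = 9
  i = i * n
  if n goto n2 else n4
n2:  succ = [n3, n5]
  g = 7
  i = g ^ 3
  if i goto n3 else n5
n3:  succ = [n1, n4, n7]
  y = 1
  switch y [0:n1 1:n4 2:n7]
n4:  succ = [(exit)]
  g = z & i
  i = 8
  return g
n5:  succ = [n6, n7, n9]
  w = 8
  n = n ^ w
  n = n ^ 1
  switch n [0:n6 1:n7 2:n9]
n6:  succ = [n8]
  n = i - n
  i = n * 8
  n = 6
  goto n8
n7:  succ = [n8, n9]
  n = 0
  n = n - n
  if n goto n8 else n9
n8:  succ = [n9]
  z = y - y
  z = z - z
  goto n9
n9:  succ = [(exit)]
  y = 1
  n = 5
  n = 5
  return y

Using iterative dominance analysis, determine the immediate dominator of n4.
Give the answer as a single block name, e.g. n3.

Answer: n1

Analysis:
idom tree: n1←n0 n2←n1 n3←n2 n4←n1 n5←n2 n6←n5 n7←n0 n8←n0 n9←n0
Dom∩ at merges:
  n1: preds {n0,n3}: {n0} ∩ {n0,n1,n2,n3} = {n0}; idom=n0
  n4: preds {n1,n3}: {n0,n1} ∩ {n0,n1,n2,n3} = {n0,n1}; idom=n1
  n7: preds {n0,n3,n5}: {n0} ∩ {n0,n1,n2,n3} ∩ {n0,n1,n2,n5} = {n0}; idom=n0
  n8: preds {n6,n7}: {n0,n1,n2,n5,n6} ∩ {n0,n7} = {n0}; idom=n0
  n9: preds {n5,n7,n8}: {n0,n1,n2,n5} ∩ {n0,n7} ∩ {n0,n8} = {n0}; idom=n0

idom(n4) = n1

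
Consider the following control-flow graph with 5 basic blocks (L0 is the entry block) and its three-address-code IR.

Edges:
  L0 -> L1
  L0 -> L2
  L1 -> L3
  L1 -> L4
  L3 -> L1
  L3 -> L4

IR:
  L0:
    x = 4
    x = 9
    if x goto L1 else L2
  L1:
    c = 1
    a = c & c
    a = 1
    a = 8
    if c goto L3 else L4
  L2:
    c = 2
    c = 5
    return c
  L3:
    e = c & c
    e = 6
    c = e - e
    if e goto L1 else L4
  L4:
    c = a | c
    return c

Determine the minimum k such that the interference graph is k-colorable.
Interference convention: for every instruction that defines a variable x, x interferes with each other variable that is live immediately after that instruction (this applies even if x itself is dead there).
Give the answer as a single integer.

Answer: 3

Derivation:
Per-block:
  L0: {x} / ∅
  L1: {a,c} / ∅
  L2: {c} / ∅
  L3: {c,e} / {c}
  L4: {c} / {a,c}

Liveness:
  L0 li=∅ lo=∅
  L1 li=∅ lo={a,c}
  L2 li=∅ lo=∅
  L3 li={a,c} lo={a,c}
  L4 li={a,c} lo=∅

Conflict graph:
  a — {c,e}
  c — {a,e}
  e — {a,c}
  x — ∅

Colouring:
  clique {a,c,e} ⇒ need ≥ 3
  assign a→r0 c→r1 e→r2 x→r0 — no edge inside a register ⇒ χ ≤ 3
  χ = 3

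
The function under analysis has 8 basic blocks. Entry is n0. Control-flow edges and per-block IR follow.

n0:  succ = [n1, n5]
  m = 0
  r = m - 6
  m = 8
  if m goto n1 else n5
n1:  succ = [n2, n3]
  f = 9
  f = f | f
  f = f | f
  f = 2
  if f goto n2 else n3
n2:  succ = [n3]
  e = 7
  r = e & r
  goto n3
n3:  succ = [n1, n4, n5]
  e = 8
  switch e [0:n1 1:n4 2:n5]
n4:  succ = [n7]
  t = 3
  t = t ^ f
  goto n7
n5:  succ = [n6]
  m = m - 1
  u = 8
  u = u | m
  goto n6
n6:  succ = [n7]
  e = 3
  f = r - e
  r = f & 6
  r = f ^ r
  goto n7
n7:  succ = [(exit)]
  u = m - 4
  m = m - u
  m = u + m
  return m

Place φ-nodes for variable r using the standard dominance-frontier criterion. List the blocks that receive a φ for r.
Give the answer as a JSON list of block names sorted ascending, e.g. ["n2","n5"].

Answer: ["n1", "n3", "n5", "n7"]

Analysis:
idom tree: n1←n0 n2←n1 n3←n1 n4←n3 n5←n0 n6←n5 n7←n0
Join-block Dom:
  n1: preds {n0,n3}: {n0} ∩ {n0,n1,n3} = {n0}; idom=n0
  n3: preds {n1,n2}: {n0,n1} ∩ {n0,n1,n2} = {n0,n1}; idom=n1
  n5: preds {n0,n3}: {n0} ∩ {n0,n1,n3} = {n0}; idom=n0
  n7: preds {n4,n6}: {n0,n1,n3,n4} ∩ {n0,n5,n6} = {n0}; idom=n0

DF derivation:
  join n1 pred n0: · stop@n0
  join n1 pred n3: n3→n1 stop@n0
  join n3 pred n1: · stop@n1
  join n3 pred n2: n2 stop@n1
  join n5 pred n0: · stop@n0
  join n5 pred n3: n3→n1 stop@n0
  join n7 pred n4: n4→n3→n1 stop@n0
  join n7 pred n6: n6→n5 stop@n0
  n0: DF=∅
  n1: DF={n1,n5,n7}
  n2: DF={n3}
  n3: DF={n1,n5,n7}
  n4: DF={n7}
  n5: DF={n7}
  n6: DF={n7}
  n7: DF=∅

φ for r: defs {n0,n2,n6}
  DF⁺ = {n1,n3,n5,n7}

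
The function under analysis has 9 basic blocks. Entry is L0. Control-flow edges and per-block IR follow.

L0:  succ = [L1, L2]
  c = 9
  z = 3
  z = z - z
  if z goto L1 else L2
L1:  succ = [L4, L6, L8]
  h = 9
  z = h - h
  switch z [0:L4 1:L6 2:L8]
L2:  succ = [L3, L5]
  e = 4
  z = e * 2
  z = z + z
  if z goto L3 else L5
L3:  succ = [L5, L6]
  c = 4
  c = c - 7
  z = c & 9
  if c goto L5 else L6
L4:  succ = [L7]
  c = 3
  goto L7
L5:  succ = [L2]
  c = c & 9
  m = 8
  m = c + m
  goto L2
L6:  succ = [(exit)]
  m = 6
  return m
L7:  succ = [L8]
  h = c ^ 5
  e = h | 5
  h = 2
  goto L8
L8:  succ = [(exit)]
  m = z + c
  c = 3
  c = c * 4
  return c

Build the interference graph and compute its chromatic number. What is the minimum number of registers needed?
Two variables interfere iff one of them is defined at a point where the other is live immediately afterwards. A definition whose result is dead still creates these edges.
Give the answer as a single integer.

Answer: 3

Derivation:
Per-block:
  L0: def={c,z} ue=∅
  L1: def={h,z} ue=∅
  L2: def={e,z} ue=∅
  L3: def={c,z} ue=∅
  L4: def={c} ue=∅
  L5: def={c,m} ue={c}
  L6: def={m} ue=∅
  L7: def={e,h} ue={c}
  L8: def={c,m} ue={c,z}

Live sets:
  live L0: ∅→{c}
  live L1: {c}→{c,z}
  live L2: {c}→{c}
  live L3: ∅→{c}
  live L4: {z}→{c,z}
  live L5: {c}→{c}
  live L6: ∅→∅
  live L7: {c,z}→{c,z}
  live L8: {c,z}→∅

Interfere edges:
  c↔{e,h,m,z}
  e↔{c,z}
  h↔{c,z}
  m↔{c}
  z↔{c,e,h}

Colouring:
  lower bound: {c,e,z} mutually conflict ⇒ χ ≥ 3
  assign c→R0 e→R2 h→R2 m→R1 z→R1 — no edge inside a register ⇒ χ ≤ 3
  χ = 3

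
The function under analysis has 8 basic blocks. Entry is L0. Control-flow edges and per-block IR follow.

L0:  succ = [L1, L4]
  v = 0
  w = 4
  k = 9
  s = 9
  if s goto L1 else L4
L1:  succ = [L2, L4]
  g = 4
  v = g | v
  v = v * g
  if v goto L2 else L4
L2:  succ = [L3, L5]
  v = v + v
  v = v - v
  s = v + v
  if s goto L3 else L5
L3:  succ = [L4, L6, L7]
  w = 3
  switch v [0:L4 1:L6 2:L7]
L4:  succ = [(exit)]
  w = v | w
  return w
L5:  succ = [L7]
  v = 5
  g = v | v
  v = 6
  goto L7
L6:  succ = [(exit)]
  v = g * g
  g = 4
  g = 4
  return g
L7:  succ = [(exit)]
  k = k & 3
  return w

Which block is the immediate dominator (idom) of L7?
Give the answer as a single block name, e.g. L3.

idom tree: L1←L0 L2←L1 L3←L2 L4←L0 L5←L2 L6←L3 L7←L2
Join-block Dom:
  L4: preds {L0,L1,L3}: {L0} ∩ {L0,L1} ∩ {L0,L1,L2,L3} = {L0}; idom=L0
  L7: preds {L3,L5}: {L0,L1,L2,L3} ∩ {L0,L1,L2,L5} = {L0,L1,L2}; idom=L2

idom(L7) = L2

Answer: L2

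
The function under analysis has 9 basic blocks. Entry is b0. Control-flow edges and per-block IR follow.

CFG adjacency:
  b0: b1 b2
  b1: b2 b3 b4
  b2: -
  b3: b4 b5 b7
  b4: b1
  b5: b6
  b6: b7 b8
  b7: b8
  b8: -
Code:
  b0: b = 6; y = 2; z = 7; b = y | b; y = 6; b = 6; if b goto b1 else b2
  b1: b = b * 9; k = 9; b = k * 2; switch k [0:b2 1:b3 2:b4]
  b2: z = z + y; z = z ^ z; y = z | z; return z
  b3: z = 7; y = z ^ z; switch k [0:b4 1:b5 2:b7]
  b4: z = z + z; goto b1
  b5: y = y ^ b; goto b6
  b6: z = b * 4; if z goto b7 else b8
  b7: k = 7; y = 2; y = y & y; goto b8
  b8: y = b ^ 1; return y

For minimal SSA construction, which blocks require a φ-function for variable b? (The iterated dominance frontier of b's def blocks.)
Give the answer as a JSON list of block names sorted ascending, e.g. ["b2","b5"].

idom tree: b1←b0 b2←b0 b3←b1 b4←b1 b5←b3 b6←b5 b7←b3 b8←b3
Join-block Dom:
  b1: preds {b0,b4}: {b0} ∩ {b0,b1,b4} = {b0}; idom=b0
  b2: preds {b0,b1}: {b0} ∩ {b0,b1} = {b0}; idom=b0
  b4: preds {b1,b3}: {b0,b1} ∩ {b0,b1,b3} = {b0,b1}; idom=b1
  b7: preds {b3,b6}: {b0,b1,b3} ∩ {b0,b1,b3,b5,b6} = {b0,b1,b3}; idom=b3
  b8: preds {b6,b7}: {b0,b1,b3,b5,b6} ∩ {b0,b1,b3,b7} = {b0,b1,b3}; idom=b3

DF derivation:
  b1←b0: walk · to b0
  b1←b4: walk b4→b1 to b0
  b2←b0: walk · to b0
  b2←b1: walk b1 to b0
  b4←b1: walk · to b1
  b4←b3: walk b3 to b1
  b7←b3: walk · to b3
  b7←b6: walk b6→b5 to b3
  b8←b6: walk b6→b5 to b3
  b8←b7: walk b7 to b3
  DF(b0)=∅
  DF(b1)={b1,b2}
  DF(b2)=∅
  DF(b3)={b4}
  DF(b4)={b1}
  DF(b5)={b7,b8}
  DF(b6)={b7,b8}
  DF(b7)={b8}
  DF(b8)=∅

φ for b: defs {b0,b1}
  DF⁺ = {b1,b2}

Answer: ["b1", "b2"]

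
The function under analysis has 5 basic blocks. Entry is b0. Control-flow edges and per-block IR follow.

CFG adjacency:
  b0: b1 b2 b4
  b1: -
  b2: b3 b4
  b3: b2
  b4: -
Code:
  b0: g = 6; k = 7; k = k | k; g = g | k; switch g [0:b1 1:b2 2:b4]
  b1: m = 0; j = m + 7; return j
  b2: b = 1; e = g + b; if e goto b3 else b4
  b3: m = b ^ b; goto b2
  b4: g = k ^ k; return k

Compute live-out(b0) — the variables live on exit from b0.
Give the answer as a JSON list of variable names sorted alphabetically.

Per-block:
  b0: def={g,k} ue=∅
  b1: def={j,m} ue=∅
  b2: def={b,e} ue={g}
  b3: def={m} ue={b}
  b4: def={g} ue={k}

Live sets:
  b0: in=∅ out={g,k}
  b1: in=∅ out=∅
  b2: in={g,k} out={b,g,k}
  b3: in={b,g,k} out={g,k}
  b4: in={k} out=∅

live-out(b0) = ["g", "k"]

Answer: ["g", "k"]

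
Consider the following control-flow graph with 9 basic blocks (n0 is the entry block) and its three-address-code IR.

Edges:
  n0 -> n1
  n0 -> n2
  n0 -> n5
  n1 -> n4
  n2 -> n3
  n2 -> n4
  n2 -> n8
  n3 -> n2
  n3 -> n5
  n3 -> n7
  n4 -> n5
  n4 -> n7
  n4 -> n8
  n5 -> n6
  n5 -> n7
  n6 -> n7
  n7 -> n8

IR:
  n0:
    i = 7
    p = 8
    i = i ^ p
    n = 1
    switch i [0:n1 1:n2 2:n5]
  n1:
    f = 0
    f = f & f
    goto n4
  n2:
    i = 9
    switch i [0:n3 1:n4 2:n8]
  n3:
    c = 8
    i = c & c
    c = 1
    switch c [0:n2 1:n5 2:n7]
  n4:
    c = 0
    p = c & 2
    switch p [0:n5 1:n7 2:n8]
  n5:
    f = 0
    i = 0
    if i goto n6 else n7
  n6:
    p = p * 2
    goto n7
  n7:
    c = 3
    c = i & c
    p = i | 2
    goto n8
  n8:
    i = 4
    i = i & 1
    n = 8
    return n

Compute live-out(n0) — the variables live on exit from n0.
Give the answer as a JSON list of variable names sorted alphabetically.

Answer: ["i", "p"]

Working:
Per-block:
  n0 def {i,n,p} use ∅
  n1 def {f} use ∅
  n2 def {i} use ∅
  n3 def {c,i} use ∅
  n4 def {c,p} use ∅
  n5 def {f,i} use ∅
  n6 def {p} use {p}
  n7 def {c,p} use {i}
  n8 def {i,n} use ∅

Live sets:
  live n0: ∅→{i,p}
  live n1: {i}→{i}
  live n2: {p}→{i,p}
  live n3: {p}→{i,p}
  live n4: {i}→{i,p}
  live n5: {p}→{i,p}
  live n6: {i,p}→{i}
  live n7: {i}→∅
  live n8: ∅→∅

live-out(n0) = ["i", "p"]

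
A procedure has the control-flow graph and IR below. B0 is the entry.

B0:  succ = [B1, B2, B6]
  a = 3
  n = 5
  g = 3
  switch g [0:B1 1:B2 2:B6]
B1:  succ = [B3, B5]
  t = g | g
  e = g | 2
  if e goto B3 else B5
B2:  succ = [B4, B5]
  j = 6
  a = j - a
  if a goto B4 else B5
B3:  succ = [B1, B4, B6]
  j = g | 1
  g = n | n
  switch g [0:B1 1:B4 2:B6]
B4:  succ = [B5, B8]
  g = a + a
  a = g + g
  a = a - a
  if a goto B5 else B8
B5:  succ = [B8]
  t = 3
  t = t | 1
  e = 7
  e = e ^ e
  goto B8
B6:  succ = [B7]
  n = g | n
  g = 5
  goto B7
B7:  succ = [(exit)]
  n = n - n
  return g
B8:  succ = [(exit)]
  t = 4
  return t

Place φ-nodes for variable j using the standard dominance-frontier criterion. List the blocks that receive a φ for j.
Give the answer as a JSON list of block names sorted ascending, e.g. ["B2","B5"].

idom tree: B1←B0 B2←B0 B3←B1 B4←B0 B5←B0 B6←B0 B7←B6 B8←B0
Dom∩ at merges:
  B1: preds {B0,B3}: {B0} ∩ {B0,B1,B3} = {B0}; idom=B0
  B4: preds {B2,B3}: {B0,B2} ∩ {B0,B1,B3} = {B0}; idom=B0
  B5: preds {B1,B2,B4}: {B0,B1} ∩ {B0,B2} ∩ {B0,B4} = {B0}; idom=B0
  B6: preds {B0,B3}: {B0} ∩ {B0,B1,B3} = {B0}; idom=B0
  B8: preds {B4,B5}: {B0,B4} ∩ {B0,B5} = {B0}; idom=B0

Frontier:
  B1←B0: walk · to B0
  B1←B3: walk B3→B1 to B0
  B4←B2: walk B2 to B0
  B4←B3: walk B3→B1 to B0
  B5←B1: walk B1 to B0
  B5←B2: walk B2 to B0
  B5←B4: walk B4 to B0
  B6←B0: walk · to B0
  B6←B3: walk B3→B1 to B0
  B8←B4: walk B4 to B0
  B8←B5: walk B5 to B0
  B0: DF=∅
  B1: DF={B1,B4,B5,B6}
  B2: DF={B4,B5}
  B3: DF={B1,B4,B6}
  B4: DF={B5,B8}
  B5: DF={B8}
  B6: DF=∅
  B7: DF=∅
  B8: DF=∅

φ for j: defs {B2,B3}
  DF⁺ = {B1,B4,B5,B6,B8}

Answer: ["B1", "B4", "B5", "B6", "B8"]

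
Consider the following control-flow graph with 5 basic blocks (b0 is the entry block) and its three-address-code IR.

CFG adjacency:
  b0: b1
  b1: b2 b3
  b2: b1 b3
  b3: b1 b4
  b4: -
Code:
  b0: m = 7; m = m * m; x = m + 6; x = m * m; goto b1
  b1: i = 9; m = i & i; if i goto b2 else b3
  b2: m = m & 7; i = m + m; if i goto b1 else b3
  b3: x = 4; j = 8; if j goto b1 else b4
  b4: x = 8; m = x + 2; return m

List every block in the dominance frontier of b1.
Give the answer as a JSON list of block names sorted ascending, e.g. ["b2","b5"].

Answer: ["b1"]

Working:
idom tree: b1←b0 b2←b1 b3←b1 b4←b3
Dom∩ at merges:
  b1: preds {b0,b2,b3}: {b0} ∩ {b0,b1,b2} ∩ {b0,b1,b3} = {b0}; idom=b0
  b3: preds {b1,b2}: {b0,b1} ∩ {b0,b1,b2} = {b0,b1}; idom=b1

Frontier:
  b1←b0: walk · to b0
  b1←b2: walk b2→b1 to b0
  b1←b3: walk b3→b1 to b0
  b3←b1: walk · to b1
  b3←b2: walk b2 to b1
  b0 → ∅
  b1 → {b1}
  b2 → {b1,b3}
  b3 → {b1}
  b4 → ∅

DF(b1) = ["b1"]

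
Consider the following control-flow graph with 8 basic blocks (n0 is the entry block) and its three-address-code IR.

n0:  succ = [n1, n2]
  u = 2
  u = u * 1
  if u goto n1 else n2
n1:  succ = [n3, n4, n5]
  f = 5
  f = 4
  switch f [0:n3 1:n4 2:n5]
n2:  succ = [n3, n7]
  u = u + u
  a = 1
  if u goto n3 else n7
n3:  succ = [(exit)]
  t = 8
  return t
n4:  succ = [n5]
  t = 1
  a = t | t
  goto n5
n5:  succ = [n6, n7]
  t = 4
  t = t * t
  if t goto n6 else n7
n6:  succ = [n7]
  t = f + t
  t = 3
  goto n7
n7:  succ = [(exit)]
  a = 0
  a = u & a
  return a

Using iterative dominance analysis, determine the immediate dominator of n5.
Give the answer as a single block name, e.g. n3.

Answer: n1

Analysis:
idom tree: n1←n0 n2←n0 n3←n0 n4←n1 n5←n1 n6←n5 n7←n0
Join-block Dom:
  n3: preds {n1,n2}: {n0,n1} ∩ {n0,n2} = {n0}; idom=n0
  n5: preds {n1,n4}: {n0,n1} ∩ {n0,n1,n4} = {n0,n1}; idom=n1
  n7: preds {n2,n5,n6}: {n0,n2} ∩ {n0,n1,n5} ∩ {n0,n1,n5,n6} = {n0}; idom=n0

idom(n5) = n1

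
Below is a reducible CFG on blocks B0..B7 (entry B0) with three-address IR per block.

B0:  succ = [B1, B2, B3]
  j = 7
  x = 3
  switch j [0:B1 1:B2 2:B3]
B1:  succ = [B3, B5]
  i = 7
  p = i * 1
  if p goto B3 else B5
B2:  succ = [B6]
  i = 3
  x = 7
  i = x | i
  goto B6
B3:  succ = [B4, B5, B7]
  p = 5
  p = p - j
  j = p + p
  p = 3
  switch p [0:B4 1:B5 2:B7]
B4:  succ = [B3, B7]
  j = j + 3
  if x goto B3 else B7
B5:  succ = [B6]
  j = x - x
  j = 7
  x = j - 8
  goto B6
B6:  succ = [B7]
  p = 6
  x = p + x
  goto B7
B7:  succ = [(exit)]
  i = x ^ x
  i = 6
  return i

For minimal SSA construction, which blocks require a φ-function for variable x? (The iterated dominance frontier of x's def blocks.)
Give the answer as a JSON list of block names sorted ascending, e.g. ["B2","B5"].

idom tree: B1←B0 B2←B0 B3←B0 B4←B3 B5←B0 B6←B0 B7←B0
Dom at joins:
  B3: preds {B0,B1,B4}: {B0} ∩ {B0,B1} ∩ {B0,B3,B4} = {B0}; idom=B0
  B5: preds {B1,B3}: {B0,B1} ∩ {B0,B3} = {B0}; idom=B0
  B6: preds {B2,B5}: {B0,B2} ∩ {B0,B5} = {B0}; idom=B0
  B7: preds {B3,B4,B6}: {B0,B3} ∩ {B0,B3,B4} ∩ {B0,B6} = {B0}; idom=B0

DF derivation:
  join B3 pred B0: · stop@B0
  join B3 pred B1: B1 stop@B0
  join B3 pred B4: B4→B3 stop@B0
  join B5 pred B1: B1 stop@B0
  join B5 pred B3: B3 stop@B0
  join B6 pred B2: B2 stop@B0
  join B6 pred B5: B5 stop@B0
  join B7 pred B3: B3 stop@B0
  join B7 pred B4: B4→B3 stop@B0
  join B7 pred B6: B6 stop@B0
  B0: DF=∅
  B1: DF={B3,B5}
  B2: DF={B6}
  B3: DF={B3,B5,B7}
  B4: DF={B3,B7}
  B5: DF={B6}
  B6: DF={B7}
  B7: DF=∅

φ for x: defs {B0,B2,B5,B6}
  DF⁺ = {B6,B7}

Answer: ["B6", "B7"]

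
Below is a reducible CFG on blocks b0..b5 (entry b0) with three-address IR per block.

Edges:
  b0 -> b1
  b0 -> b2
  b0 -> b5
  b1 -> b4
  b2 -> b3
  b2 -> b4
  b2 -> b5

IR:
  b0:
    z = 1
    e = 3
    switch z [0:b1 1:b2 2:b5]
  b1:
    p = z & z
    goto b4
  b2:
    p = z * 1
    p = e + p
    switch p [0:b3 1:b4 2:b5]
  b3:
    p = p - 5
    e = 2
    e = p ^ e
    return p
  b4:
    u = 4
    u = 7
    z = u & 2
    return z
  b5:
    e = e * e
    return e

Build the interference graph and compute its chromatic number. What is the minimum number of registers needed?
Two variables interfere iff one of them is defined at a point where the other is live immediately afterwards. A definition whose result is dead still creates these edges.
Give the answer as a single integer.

Answer: 2

Working:
def/use:
  b0: {e,z} / ∅
  b1: {p} / {z}
  b2: {p} / {e,z}
  b3: {e,p} / {p}
  b4: {u,z} / ∅
  b5: {e} / {e}

Backward fixpoint:
  b0: in=∅ out={e,z}
  b1: in={z} out=∅
  b2: in={e,z} out={e,p}
  b3: in={p} out=∅
  b4: in=∅ out=∅
  b5: in={e} out=∅

Interference:
  e: {p,z}
  p: {e}
  u: ∅
  z: {e}

Colouring:
  clique {e,p} ⇒ need ≥ 2
  2-colouring: r0={e,u}  r1={p,z}
  χ = 2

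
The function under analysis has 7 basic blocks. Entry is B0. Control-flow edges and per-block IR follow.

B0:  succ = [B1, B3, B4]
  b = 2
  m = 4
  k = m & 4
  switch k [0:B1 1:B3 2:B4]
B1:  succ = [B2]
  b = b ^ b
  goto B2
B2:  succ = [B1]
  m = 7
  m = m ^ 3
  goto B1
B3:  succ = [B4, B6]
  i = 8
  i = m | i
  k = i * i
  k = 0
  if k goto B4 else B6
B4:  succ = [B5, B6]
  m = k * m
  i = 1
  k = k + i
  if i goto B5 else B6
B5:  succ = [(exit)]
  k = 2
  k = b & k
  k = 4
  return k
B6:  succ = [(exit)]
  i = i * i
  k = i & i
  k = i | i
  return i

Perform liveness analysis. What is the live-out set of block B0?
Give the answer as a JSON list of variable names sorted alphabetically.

Answer: ["b", "k", "m"]

Analysis:
Per-block:
  B0: {b,k,m} / ∅
  B1: {b} / {b}
  B2: {m} / ∅
  B3: {i,k} / {m}
  B4: {i,k,m} / {k,m}
  B5: {k} / {b}
  B6: {i,k} / {i}

Liveness:
  B0 li=∅ lo={b,k,m}
  B1 li={b} lo={b}
  B2 li={b} lo={b}
  B3 li={b,m} lo={b,i,k,m}
  B4 li={b,k,m} lo={b,i}
  B5 li={b} lo=∅
  B6 li={i} lo=∅

live-out(B0) = ["b", "k", "m"]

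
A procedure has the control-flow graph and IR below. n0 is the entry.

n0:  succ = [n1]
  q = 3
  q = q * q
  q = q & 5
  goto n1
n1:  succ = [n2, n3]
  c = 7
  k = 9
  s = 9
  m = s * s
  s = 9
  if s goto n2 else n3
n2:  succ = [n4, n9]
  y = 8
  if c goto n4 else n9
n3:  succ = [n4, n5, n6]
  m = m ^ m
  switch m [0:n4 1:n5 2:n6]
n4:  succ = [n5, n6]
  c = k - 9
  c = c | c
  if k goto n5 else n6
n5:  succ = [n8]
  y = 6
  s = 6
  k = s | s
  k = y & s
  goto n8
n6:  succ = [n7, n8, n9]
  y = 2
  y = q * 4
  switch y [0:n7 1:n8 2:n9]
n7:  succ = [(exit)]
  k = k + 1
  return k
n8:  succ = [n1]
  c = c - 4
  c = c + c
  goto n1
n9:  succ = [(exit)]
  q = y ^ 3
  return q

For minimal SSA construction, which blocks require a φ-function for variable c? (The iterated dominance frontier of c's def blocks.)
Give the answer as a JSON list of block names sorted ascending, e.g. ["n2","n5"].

idom tree: n1←n0 n2←n1 n3←n1 n4←n1 n5←n1 n6←n1 n7←n6 n8←n1 n9←n1
Dom∩ at merges:
  n1: preds {n0,n8}: {n0} ∩ {n0,n1,n8} = {n0}; idom=n0
  n4: preds {n2,n3}: {n0,n1,n2} ∩ {n0,n1,n3} = {n0,n1}; idom=n1
  n5: preds {n3,n4}: {n0,n1,n3} ∩ {n0,n1,n4} = {n0,n1}; idom=n1
  n6: preds {n3,n4}: {n0,n1,n3} ∩ {n0,n1,n4} = {n0,n1}; idom=n1
  n8: preds {n5,n6}: {n0,n1,n5} ∩ {n0,n1,n6} = {n0,n1}; idom=n1
  n9: preds {n2,n6}: {n0,n1,n2} ∩ {n0,n1,n6} = {n0,n1}; idom=n1

Frontier:
  join n1 pred n0: · stop@n0
  join n1 pred n8: n8→n1 stop@n0
  join n4 pred n2: n2 stop@n1
  join n4 pred n3: n3 stop@n1
  join n5 pred n3: n3 stop@n1
  join n5 pred n4: n4 stop@n1
  join n6 pred n3: n3 stop@n1
  join n6 pred n4: n4 stop@n1
  join n8 pred n5: n5 stop@n1
  join n8 pred n6: n6 stop@n1
  join n9 pred n2: n2 stop@n1
  join n9 pred n6: n6 stop@n1
  DF(n0)=∅
  DF(n1)={n1}
  DF(n2)={n4,n9}
  DF(n3)={n4,n5,n6}
  DF(n4)={n5,n6}
  DF(n5)={n8}
  DF(n6)={n8,n9}
  DF(n7)=∅
  DF(n8)={n1}
  DF(n9)=∅

φ for c: defs {n1,n4,n8}
  DF⁺ = {n1,n5,n6,n8,n9}

Answer: ["n1", "n5", "n6", "n8", "n9"]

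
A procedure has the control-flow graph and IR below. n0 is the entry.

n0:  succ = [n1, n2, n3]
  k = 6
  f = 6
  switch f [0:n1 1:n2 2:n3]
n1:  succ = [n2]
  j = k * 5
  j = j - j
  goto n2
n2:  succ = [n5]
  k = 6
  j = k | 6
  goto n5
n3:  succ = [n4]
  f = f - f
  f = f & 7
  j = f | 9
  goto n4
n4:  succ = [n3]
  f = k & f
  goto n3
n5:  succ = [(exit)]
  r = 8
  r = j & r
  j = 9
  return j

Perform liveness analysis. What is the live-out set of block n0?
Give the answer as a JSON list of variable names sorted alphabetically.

Answer: ["f", "k"]

Analysis:
Per-block:
  n0: def={f,k} ue=∅
  n1: def={j} ue={k}
  n2: def={j,k} ue=∅
  n3: def={f,j} ue={f}
  n4: def={f} ue={f,k}
  n5: def={j,r} ue={j}

Backward fixpoint:
  live n0: ∅→{f,k}
  live n1: {k}→∅
  live n2: ∅→{j}
  live n3: {f,k}→{f,k}
  live n4: {f,k}→{f,k}
  live n5: {j}→∅

live-out(n0) = ["f", "k"]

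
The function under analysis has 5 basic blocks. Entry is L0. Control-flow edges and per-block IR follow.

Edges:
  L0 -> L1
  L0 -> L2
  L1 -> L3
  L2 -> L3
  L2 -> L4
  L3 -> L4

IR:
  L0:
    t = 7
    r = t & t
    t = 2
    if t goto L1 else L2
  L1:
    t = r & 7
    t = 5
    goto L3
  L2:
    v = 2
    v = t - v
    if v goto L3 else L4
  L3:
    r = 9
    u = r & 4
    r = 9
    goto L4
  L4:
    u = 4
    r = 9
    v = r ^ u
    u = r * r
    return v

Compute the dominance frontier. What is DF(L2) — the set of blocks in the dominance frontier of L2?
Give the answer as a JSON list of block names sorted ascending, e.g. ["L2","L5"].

Answer: ["L3", "L4"]

Working:
idom tree: L1←L0 L2←L0 L3←L0 L4←L0
Join-block Dom:
  L3: preds {L1,L2}: {L0,L1} ∩ {L0,L2} = {L0}; idom=L0
  L4: preds {L2,L3}: {L0,L2} ∩ {L0,L3} = {L0}; idom=L0

DF walk-up:
  L3←L1: walk L1 to L0
  L3←L2: walk L2 to L0
  L4←L2: walk L2 to L0
  L4←L3: walk L3 to L0
  L0: DF=∅
  L1: DF={L3}
  L2: DF={L3,L4}
  L3: DF={L4}
  L4: DF=∅

DF(L2) = ["L3", "L4"]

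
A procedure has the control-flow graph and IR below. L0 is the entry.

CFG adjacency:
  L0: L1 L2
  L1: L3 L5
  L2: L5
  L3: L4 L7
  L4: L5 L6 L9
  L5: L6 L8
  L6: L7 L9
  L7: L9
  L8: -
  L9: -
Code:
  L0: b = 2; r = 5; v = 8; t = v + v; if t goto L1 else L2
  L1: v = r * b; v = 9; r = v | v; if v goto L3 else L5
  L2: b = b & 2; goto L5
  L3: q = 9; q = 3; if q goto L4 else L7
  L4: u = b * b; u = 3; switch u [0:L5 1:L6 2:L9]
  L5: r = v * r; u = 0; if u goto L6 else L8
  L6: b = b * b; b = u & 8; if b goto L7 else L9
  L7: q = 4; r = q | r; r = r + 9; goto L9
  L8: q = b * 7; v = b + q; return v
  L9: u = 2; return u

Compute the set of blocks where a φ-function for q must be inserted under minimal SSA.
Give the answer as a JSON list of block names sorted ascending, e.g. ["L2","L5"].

idom tree: L1←L0 L2←L0 L3←L1 L4←L3 L5←L0 L6←L0 L7←L0 L8←L5 L9←L0
Dom at joins:
  L5: preds {L1,L2,L4}: {L0,L1} ∩ {L0,L2} ∩ {L0,L1,L3,L4} = {L0}; idom=L0
  L6: preds {L4,L5}: {L0,L1,L3,L4} ∩ {L0,L5} = {L0}; idom=L0
  L7: preds {L3,L6}: {L0,L1,L3} ∩ {L0,L6} = {L0}; idom=L0
  L9: preds {L4,L6,L7}: {L0,L1,L3,L4} ∩ {L0,L6} ∩ {L0,L7} = {L0}; idom=L0

Frontier:
  L5←L1: walk L1 to L0
  L5←L2: walk L2 to L0
  L5←L4: walk L4→L3→L1 to L0
  L6←L4: walk L4→L3→L1 to L0
  L6←L5: walk L5 to L0
  L7←L3: walk L3→L1 to L0
  L7←L6: walk L6 to L0
  L9←L4: walk L4→L3→L1 to L0
  L9←L6: walk L6 to L0
  L9←L7: walk L7 to L0
  DF(L0)=∅
  DF(L1)={L5,L6,L7,L9}
  DF(L2)={L5}
  DF(L3)={L5,L6,L7,L9}
  DF(L4)={L5,L6,L9}
  DF(L5)={L6}
  DF(L6)={L7,L9}
  DF(L7)={L9}
  DF(L8)=∅
  DF(L9)=∅

φ for q: defs {L3,L7,L8}
  DF⁺ = {L5,L6,L7,L9}

Answer: ["L5", "L6", "L7", "L9"]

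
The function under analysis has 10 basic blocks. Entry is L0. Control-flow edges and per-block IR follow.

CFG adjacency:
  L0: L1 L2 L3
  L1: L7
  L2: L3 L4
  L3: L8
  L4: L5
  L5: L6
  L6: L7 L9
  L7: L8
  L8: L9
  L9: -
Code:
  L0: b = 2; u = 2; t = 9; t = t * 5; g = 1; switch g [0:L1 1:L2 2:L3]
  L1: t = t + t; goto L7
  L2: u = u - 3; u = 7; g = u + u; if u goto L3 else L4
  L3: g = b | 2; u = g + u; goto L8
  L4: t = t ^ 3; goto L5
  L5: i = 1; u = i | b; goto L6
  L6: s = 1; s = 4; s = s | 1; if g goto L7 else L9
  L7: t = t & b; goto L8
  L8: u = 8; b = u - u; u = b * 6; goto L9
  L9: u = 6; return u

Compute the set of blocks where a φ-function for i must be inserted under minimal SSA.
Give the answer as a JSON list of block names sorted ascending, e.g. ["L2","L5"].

Answer: ["L7", "L8", "L9"]

Analysis:
idom tree: L1←L0 L2←L0 L3←L0 L4←L2 L5←L4 L6←L5 L7←L0 L8←L0 L9←L0
Dom at joins:
  L3: preds {L0,L2}: {L0} ∩ {L0,L2} = {L0}; idom=L0
  L7: preds {L1,L6}: {L0,L1} ∩ {L0,L2,L4,L5,L6} = {L0}; idom=L0
  L8: preds {L3,L7}: {L0,L3} ∩ {L0,L7} = {L0}; idom=L0
  L9: preds {L6,L8}: {L0,L2,L4,L5,L6} ∩ {L0,L8} = {L0}; idom=L0

DF walk-up:
  join L3 pred L0: · stop@L0
  join L3 pred L2: L2 stop@L0
  join L7 pred L1: L1 stop@L0
  join L7 pred L6: L6→L5→L4→L2 stop@L0
  join L8 pred L3: L3 stop@L0
  join L8 pred L7: L7 stop@L0
  join L9 pred L6: L6→L5→L4→L2 stop@L0
  join L9 pred L8: L8 stop@L0
  DF(L0)=∅
  DF(L1)={L7}
  DF(L2)={L3,L7,L9}
  DF(L3)={L8}
  DF(L4)={L7,L9}
  DF(L5)={L7,L9}
  DF(L6)={L7,L9}
  DF(L7)={L8}
  DF(L8)={L9}
  DF(L9)=∅

φ for i: defs {L5}
  DF⁺ = {L7,L8,L9}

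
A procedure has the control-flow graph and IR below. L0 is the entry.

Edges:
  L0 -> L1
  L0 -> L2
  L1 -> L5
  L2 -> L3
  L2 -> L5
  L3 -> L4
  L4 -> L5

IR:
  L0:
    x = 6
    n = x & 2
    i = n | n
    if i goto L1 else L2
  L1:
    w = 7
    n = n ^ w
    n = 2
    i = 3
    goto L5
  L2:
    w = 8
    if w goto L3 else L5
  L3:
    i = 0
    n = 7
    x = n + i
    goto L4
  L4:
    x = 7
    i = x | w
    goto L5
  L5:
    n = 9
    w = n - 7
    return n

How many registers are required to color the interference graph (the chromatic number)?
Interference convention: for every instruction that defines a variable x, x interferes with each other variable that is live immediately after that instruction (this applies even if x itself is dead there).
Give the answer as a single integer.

Answer: 3

Derivation:
def/use:
  L0: def={i,n,x} ue=∅
  L1: def={i,n,w} ue={n}
  L2: def={w} ue=∅
  L3: def={i,n,x} ue=∅
  L4: def={i,x} ue={w}
  L5: def={n,w} ue=∅

Live sets:
  L0: in=∅ out={n}
  L1: in={n} out=∅
  L2: in=∅ out={w}
  L3: in={w} out={w}
  L4: in={w} out=∅
  L5: in=∅ out=∅

Interference:
  i — {n,w}
  n — {i,w}
  w — {i,n,x}
  x — {w}

Colouring:
  {i,n,w} pairwise interfere (3-clique) ⇒ χ ≥ 3
  assign i→R1 n→R2 w→R0 x→R1 — no edge inside a register ⇒ χ ≤ 3
  χ = 3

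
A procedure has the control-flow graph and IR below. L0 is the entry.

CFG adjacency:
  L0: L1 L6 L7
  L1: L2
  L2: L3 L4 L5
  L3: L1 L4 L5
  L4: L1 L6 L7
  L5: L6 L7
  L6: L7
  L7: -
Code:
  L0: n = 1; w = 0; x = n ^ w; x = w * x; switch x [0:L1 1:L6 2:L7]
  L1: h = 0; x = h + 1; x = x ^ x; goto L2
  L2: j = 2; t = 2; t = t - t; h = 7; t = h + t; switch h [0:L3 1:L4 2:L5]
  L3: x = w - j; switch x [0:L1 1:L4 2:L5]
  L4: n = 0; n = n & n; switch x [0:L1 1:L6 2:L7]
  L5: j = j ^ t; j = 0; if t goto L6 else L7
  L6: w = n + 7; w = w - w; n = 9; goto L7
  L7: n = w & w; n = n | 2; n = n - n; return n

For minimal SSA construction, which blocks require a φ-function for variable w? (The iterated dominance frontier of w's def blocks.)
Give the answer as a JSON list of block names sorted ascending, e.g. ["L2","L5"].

Answer: ["L7"]

Analysis:
idom tree: L1←L0 L2←L1 L3←L2 L4←L2 L5←L2 L6←L0 L7←L0
Join-block Dom:
  L1: preds {L0,L3,L4}: {L0} ∩ {L0,L1,L2,L3} ∩ {L0,L1,L2,L4} = {L0}; idom=L0
  L4: preds {L2,L3}: {L0,L1,L2} ∩ {L0,L1,L2,L3} = {L0,L1,L2}; idom=L2
  L5: preds {L2,L3}: {L0,L1,L2} ∩ {L0,L1,L2,L3} = {L0,L1,L2}; idom=L2
  L6: preds {L0,L4,L5}: {L0} ∩ {L0,L1,L2,L4} ∩ {L0,L1,L2,L5} = {L0}; idom=L0
  L7: preds {L0,L4,L5,L6}: {L0} ∩ {L0,L1,L2,L4} ∩ {L0,L1,L2,L5} ∩ {L0,L6} = {L0}; idom=L0

DF derivation:
  join L1 pred L0: · stop@L0
  join L1 pred L3: L3→L2→L1 stop@L0
  join L1 pred L4: L4→L2→L1 stop@L0
  join L4 pred L2: · stop@L2
  join L4 pred L3: L3 stop@L2
  join L5 pred L2: · stop@L2
  join L5 pred L3: L3 stop@L2
  join L6 pred L0: · stop@L0
  join L6 pred L4: L4→L2→L1 stop@L0
  join L6 pred L5: L5→L2→L1 stop@L0
  join L7 pred L0: · stop@L0
  join L7 pred L4: L4→L2→L1 stop@L0
  join L7 pred L5: L5→L2→L1 stop@L0
  join L7 pred L6: L6 stop@L0
  L0: DF=∅
  L1: DF={L1,L6,L7}
  L2: DF={L1,L6,L7}
  L3: DF={L1,L4,L5}
  L4: DF={L1,L6,L7}
  L5: DF={L6,L7}
  L6: DF={L7}
  L7: DF=∅

φ for w: defs {L0,L6}
  DF⁺ = {L7}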